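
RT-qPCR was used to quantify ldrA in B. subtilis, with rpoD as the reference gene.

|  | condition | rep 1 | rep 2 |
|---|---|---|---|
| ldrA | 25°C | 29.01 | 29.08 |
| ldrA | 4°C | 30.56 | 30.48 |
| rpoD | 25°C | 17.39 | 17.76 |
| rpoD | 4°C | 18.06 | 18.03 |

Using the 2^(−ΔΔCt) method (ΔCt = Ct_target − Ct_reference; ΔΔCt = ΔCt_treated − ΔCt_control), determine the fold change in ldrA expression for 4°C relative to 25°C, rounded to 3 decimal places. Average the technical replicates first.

0.498

Mean Ct: ldrA 25°C 29.045; ldrA 4°C 30.520; rpoD 25°C 17.575; rpoD 4°C 18.045
ΔCt(25°C) = 29.045 − 17.575 = 11.470
ΔCt(4°C) = 30.520 − 18.045 = 12.475
ΔΔCt = 12.475 − 11.470 = 1.005
Fold change = 2^(−1.005) = 0.4983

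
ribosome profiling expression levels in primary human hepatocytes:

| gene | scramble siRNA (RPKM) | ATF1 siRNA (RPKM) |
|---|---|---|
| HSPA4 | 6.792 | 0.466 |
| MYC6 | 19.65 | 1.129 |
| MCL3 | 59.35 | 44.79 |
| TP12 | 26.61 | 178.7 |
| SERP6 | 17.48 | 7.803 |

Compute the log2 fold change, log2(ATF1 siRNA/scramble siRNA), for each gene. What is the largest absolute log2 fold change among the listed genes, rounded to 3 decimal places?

4.121

log2(0.466/6.792) = -3.865  (HSPA4)
log2(1.129/19.65) = -4.121  (MYC6)
log2(44.79/59.35) = -0.406  (MCL3)
log2(178.7/26.61) = 2.747  (TP12)
log2(7.803/17.48) = -1.164  (SERP6)
The largest magnitude belongs to MYC6.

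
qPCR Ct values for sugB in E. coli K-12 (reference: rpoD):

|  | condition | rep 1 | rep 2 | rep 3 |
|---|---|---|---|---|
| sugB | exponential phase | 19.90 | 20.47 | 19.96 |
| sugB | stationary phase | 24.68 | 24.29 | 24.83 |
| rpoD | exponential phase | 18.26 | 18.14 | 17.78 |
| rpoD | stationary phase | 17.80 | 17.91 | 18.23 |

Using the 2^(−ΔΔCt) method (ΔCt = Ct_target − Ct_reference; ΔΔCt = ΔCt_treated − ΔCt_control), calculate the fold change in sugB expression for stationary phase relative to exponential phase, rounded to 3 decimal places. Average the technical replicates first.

Mean Ct: sugB exponential phase 20.110; sugB stationary phase 24.600; rpoD exponential phase 18.060; rpoD stationary phase 17.980
ΔCt(exponential phase) = 20.110 − 18.060 = 2.050
ΔCt(stationary phase) = 24.600 − 17.980 = 6.620
ΔΔCt = 6.620 − 2.050 = 4.570
Fold change = 2^(−4.570) = 0.0421

0.042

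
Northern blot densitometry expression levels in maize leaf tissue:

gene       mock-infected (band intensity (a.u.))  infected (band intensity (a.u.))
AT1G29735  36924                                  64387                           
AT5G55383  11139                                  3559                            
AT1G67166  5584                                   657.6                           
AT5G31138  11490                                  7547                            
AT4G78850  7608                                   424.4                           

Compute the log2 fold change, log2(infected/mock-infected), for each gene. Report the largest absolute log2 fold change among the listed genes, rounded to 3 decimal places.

log2(64387/36924) = 0.802  (AT1G29735)
log2(3559/11139) = -1.646  (AT5G55383)
log2(657.6/5584) = -3.086  (AT1G67166)
log2(7547/11490) = -0.606  (AT5G31138)
log2(424.4/7608) = -4.164  (AT4G78850)
The largest magnitude belongs to AT4G78850.

4.164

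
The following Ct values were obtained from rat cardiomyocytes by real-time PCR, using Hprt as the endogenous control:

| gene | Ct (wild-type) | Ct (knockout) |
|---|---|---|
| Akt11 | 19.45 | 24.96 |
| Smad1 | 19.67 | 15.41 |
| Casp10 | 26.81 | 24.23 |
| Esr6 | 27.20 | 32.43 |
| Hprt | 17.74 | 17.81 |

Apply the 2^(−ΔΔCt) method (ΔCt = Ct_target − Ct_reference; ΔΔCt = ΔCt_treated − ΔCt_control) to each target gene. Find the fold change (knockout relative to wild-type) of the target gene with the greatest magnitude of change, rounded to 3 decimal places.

0.023

Akt11: ΔΔCt = (24.96−17.81) − (19.45−17.74) = 7.15 − 1.71 = 5.44; fold change = 2^-5.44 = 0.023
Smad1: ΔΔCt = (15.41−17.81) − (19.67−17.74) = -2.40 − 1.93 = -4.33; fold change = 2^4.33 = 20.112
Casp10: ΔΔCt = (24.23−17.81) − (26.81−17.74) = 6.42 − 9.07 = -2.65; fold change = 2^2.65 = 6.277
Esr6: ΔΔCt = (32.43−17.81) − (27.20−17.74) = 14.62 − 9.46 = 5.16; fold change = 2^-5.16 = 0.028
Akt11 has the largest |ΔΔCt| = 5.44.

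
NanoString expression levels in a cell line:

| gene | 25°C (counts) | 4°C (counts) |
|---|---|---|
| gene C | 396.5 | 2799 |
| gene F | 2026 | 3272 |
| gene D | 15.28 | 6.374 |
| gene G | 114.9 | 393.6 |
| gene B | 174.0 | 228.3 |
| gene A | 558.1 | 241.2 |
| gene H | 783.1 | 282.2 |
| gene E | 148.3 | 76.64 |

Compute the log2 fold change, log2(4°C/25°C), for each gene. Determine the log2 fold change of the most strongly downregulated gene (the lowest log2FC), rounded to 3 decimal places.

-1.472

log2(2799/396.5) = 2.820  (gene C)
log2(3272/2026) = 0.692  (gene F)
log2(6.374/15.28) = -1.261  (gene D)
log2(393.6/114.9) = 1.776  (gene G)
log2(228.3/174.0) = 0.392  (gene B)
log2(241.2/558.1) = -1.210  (gene A)
log2(282.2/783.1) = -1.472  (gene H)
log2(76.64/148.3) = -0.952  (gene E)
gene H is most strongly downregulated.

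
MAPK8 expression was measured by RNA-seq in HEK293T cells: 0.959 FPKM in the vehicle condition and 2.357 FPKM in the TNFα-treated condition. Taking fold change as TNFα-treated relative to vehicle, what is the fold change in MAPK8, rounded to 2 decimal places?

Fold change = 2.357 / 0.959 = 2.458
MAPK8 is upregulated.

2.46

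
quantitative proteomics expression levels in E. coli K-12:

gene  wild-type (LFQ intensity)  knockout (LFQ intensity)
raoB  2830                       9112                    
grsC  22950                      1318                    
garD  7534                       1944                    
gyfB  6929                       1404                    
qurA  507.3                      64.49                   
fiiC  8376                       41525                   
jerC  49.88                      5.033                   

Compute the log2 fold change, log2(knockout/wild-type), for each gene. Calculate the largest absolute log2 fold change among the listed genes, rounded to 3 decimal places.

4.122

log2(9112/2830) = 1.687  (raoB)
log2(1318/22950) = -4.122  (grsC)
log2(1944/7534) = -1.954  (garD)
log2(1404/6929) = -2.303  (gyfB)
log2(64.49/507.3) = -2.976  (qurA)
log2(41525/8376) = 2.310  (fiiC)
log2(5.033/49.88) = -3.309  (jerC)
The largest magnitude belongs to grsC.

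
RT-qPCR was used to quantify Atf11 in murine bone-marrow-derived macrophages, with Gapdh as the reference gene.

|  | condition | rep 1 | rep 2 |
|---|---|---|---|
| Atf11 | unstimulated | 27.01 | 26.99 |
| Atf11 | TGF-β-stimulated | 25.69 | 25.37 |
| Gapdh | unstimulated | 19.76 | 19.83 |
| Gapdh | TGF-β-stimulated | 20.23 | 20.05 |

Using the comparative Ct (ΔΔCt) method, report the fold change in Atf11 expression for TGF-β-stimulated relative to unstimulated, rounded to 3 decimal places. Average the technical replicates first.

3.519

Mean Ct: Atf11 unstimulated 27.000; Atf11 TGF-β-stimulated 25.530; Gapdh unstimulated 19.795; Gapdh TGF-β-stimulated 20.140
ΔCt(unstimulated) = 27.000 − 19.795 = 7.205
ΔCt(TGF-β-stimulated) = 25.530 − 20.140 = 5.390
ΔΔCt = 5.390 − 7.205 = -1.815
Fold change = 2^(−(-1.815)) = 2^1.815 = 3.5186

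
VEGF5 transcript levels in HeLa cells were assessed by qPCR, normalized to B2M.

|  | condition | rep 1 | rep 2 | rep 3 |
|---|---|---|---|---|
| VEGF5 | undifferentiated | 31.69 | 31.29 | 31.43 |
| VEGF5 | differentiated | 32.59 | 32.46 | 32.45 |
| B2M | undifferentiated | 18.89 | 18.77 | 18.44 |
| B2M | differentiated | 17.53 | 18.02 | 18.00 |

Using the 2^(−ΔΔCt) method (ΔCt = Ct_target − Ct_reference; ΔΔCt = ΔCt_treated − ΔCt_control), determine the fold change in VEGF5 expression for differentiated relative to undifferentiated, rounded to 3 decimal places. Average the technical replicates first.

0.272

Mean Ct: VEGF5 undifferentiated 31.470; VEGF5 differentiated 32.500; B2M undifferentiated 18.700; B2M differentiated 17.850
ΔCt(undifferentiated) = 31.470 − 18.700 = 12.770
ΔCt(differentiated) = 32.500 − 17.850 = 14.650
ΔΔCt = 14.650 − 12.770 = 1.880
Fold change = 2^(−1.880) = 0.2717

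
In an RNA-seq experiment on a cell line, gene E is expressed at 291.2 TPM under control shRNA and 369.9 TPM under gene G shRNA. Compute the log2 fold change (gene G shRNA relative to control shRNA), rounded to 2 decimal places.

Fold change = 369.9 / 291.2 = 1.2703
log2(1.2703) = 0.345

0.35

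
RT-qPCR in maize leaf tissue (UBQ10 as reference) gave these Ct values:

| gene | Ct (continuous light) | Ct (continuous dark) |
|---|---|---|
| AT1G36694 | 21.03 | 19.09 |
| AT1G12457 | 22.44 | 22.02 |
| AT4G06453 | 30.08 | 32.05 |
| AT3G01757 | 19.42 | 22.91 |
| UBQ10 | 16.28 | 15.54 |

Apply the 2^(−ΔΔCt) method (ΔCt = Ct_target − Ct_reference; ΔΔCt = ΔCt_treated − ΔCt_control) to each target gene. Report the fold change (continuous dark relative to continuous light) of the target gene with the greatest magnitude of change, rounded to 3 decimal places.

AT1G36694: ΔΔCt = (19.09−15.54) − (21.03−16.28) = 3.55 − 4.75 = -1.20; fold change = 2^1.20 = 2.297
AT1G12457: ΔΔCt = (22.02−15.54) − (22.44−16.28) = 6.48 − 6.16 = 0.32; fold change = 2^-0.32 = 0.801
AT4G06453: ΔΔCt = (32.05−15.54) − (30.08−16.28) = 16.51 − 13.80 = 2.71; fold change = 2^-2.71 = 0.153
AT3G01757: ΔΔCt = (22.91−15.54) − (19.42−16.28) = 7.37 − 3.14 = 4.23; fold change = 2^-4.23 = 0.053
AT3G01757 has the largest |ΔΔCt| = 4.23.

0.053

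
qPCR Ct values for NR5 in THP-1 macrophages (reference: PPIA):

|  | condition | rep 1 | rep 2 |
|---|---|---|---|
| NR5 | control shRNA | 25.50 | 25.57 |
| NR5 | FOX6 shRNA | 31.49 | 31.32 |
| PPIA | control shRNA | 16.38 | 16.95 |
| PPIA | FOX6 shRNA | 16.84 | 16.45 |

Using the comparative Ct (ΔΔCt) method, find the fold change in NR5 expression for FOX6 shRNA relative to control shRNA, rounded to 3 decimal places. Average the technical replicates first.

0.017

Mean Ct: NR5 control shRNA 25.535; NR5 FOX6 shRNA 31.405; PPIA control shRNA 16.665; PPIA FOX6 shRNA 16.645
ΔCt(control shRNA) = 25.535 − 16.665 = 8.870
ΔCt(FOX6 shRNA) = 31.405 − 16.645 = 14.760
ΔΔCt = 14.760 − 8.870 = 5.890
Fold change = 2^(−5.890) = 0.0169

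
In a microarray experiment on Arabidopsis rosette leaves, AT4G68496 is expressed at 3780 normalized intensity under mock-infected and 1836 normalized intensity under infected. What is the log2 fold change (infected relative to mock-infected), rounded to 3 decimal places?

Fold change = 1836 / 3780 = 0.4857
log2(0.4857) = -1.0418

-1.042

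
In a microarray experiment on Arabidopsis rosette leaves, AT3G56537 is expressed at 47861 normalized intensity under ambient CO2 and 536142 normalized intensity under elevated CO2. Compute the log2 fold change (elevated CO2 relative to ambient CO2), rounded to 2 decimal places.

Fold change = 536142 / 47861 = 11.2021
log2(11.2021) = 3.486

3.49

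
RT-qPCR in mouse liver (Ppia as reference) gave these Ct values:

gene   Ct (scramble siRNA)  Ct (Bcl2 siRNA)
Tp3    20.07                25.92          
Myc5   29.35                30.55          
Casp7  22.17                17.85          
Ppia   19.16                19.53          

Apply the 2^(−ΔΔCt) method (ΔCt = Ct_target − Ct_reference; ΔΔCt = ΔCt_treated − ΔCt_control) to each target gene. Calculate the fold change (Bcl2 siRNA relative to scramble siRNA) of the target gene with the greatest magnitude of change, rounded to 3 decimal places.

0.022

Tp3: ΔΔCt = (25.92−19.53) − (20.07−19.16) = 6.39 − 0.91 = 5.48; fold change = 2^-5.48 = 0.022
Myc5: ΔΔCt = (30.55−19.53) − (29.35−19.16) = 11.02 − 10.19 = 0.83; fold change = 2^-0.83 = 0.563
Casp7: ΔΔCt = (17.85−19.53) − (22.17−19.16) = -1.68 − 3.01 = -4.69; fold change = 2^4.69 = 25.813
Tp3 has the largest |ΔΔCt| = 5.48.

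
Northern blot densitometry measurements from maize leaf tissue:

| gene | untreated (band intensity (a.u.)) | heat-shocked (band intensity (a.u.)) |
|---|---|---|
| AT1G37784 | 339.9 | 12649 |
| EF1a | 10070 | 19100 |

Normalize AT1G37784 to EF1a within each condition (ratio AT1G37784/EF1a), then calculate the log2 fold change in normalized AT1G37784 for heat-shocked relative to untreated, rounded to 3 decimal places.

4.294

AT1G37784/EF1a (untreated) = 339.9 / 10070 = 0.033754
AT1G37784/EF1a (heat-shocked) = 12649 / 19100 = 0.66225
Fold change = 0.66225 / 0.033754 = 19.6201
log2(19.6201) = 4.2943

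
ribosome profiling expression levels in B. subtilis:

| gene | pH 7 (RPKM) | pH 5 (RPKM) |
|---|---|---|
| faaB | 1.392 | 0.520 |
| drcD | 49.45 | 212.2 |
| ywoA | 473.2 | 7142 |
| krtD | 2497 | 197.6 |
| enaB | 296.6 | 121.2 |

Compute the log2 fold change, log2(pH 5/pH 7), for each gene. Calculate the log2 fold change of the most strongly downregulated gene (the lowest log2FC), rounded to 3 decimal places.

log2(0.520/1.392) = -1.421  (faaB)
log2(212.2/49.45) = 2.101  (drcD)
log2(7142/473.2) = 3.916  (ywoA)
log2(197.6/2497) = -3.660  (krtD)
log2(121.2/296.6) = -1.291  (enaB)
krtD is most strongly downregulated.

-3.660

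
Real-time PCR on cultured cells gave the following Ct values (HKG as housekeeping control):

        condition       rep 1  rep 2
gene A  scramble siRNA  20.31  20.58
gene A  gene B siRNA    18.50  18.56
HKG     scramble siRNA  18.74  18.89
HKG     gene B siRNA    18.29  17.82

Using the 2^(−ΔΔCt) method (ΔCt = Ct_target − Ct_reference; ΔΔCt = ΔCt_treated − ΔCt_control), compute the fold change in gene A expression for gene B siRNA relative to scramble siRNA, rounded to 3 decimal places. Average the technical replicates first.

Mean Ct: gene A scramble siRNA 20.445; gene A gene B siRNA 18.530; HKG scramble siRNA 18.815; HKG gene B siRNA 18.055
ΔCt(scramble siRNA) = 20.445 − 18.815 = 1.630
ΔCt(gene B siRNA) = 18.530 − 18.055 = 0.475
ΔΔCt = 0.475 − 1.630 = -1.155
Fold change = 2^(−(-1.155)) = 2^1.155 = 2.2268

2.227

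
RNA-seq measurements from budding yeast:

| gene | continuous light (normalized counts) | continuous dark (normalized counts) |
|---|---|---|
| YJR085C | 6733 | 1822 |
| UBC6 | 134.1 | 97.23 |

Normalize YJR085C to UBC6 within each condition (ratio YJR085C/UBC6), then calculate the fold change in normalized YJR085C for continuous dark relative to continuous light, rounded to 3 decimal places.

YJR085C/UBC6 (continuous light) = 6733 / 134.1 = 50.209
YJR085C/UBC6 (continuous dark) = 1822 / 97.23 = 18.739
Fold change = 18.739 / 50.209 = 0.3732

0.373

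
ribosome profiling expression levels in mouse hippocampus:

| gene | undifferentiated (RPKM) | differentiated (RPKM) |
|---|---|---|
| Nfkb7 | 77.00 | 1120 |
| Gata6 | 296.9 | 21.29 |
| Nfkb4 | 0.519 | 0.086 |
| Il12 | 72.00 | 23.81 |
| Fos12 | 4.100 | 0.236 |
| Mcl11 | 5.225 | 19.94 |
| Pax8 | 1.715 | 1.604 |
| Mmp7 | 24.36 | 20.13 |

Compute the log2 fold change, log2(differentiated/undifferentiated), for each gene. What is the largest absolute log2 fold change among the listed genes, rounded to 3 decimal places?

log2(1120/77.00) = 3.862  (Nfkb7)
log2(21.29/296.9) = -3.802  (Gata6)
log2(0.086/0.519) = -2.593  (Nfkb4)
log2(23.81/72.00) = -1.596  (Il12)
log2(0.236/4.100) = -4.119  (Fos12)
log2(19.94/5.225) = 1.932  (Mcl11)
log2(1.604/1.715) = -0.097  (Pax8)
log2(20.13/24.36) = -0.275  (Mmp7)
The largest magnitude belongs to Fos12.

4.119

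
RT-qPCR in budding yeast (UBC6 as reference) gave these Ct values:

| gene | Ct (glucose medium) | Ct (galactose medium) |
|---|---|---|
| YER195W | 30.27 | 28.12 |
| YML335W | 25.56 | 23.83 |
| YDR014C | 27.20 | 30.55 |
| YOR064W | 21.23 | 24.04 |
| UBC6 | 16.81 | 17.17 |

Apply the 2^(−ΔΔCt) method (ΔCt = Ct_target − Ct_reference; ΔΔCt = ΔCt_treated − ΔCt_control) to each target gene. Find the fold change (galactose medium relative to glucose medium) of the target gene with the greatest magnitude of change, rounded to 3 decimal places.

YER195W: ΔΔCt = (28.12−17.17) − (30.27−16.81) = 10.95 − 13.46 = -2.51; fold change = 2^2.51 = 5.696
YML335W: ΔΔCt = (23.83−17.17) − (25.56−16.81) = 6.66 − 8.75 = -2.09; fold change = 2^2.09 = 4.257
YDR014C: ΔΔCt = (30.55−17.17) − (27.20−16.81) = 13.38 − 10.39 = 2.99; fold change = 2^-2.99 = 0.126
YOR064W: ΔΔCt = (24.04−17.17) − (21.23−16.81) = 6.87 − 4.42 = 2.45; fold change = 2^-2.45 = 0.183
YDR014C has the largest |ΔΔCt| = 2.99.

0.126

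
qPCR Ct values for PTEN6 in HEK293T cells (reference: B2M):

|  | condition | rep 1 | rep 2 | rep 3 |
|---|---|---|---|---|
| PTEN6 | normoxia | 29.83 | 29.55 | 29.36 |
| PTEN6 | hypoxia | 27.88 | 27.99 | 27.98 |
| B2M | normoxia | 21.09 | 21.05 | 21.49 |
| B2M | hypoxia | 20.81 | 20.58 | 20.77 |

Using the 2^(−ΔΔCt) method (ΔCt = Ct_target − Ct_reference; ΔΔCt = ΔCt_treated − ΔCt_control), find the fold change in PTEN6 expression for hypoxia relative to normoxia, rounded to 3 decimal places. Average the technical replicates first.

Mean Ct: PTEN6 normoxia 29.580; PTEN6 hypoxia 27.950; B2M normoxia 21.210; B2M hypoxia 20.720
ΔCt(normoxia) = 29.580 − 21.210 = 8.370
ΔCt(hypoxia) = 27.950 − 20.720 = 7.230
ΔΔCt = 7.230 − 8.370 = -1.140
Fold change = 2^(−(-1.140)) = 2^1.140 = 2.2038

2.204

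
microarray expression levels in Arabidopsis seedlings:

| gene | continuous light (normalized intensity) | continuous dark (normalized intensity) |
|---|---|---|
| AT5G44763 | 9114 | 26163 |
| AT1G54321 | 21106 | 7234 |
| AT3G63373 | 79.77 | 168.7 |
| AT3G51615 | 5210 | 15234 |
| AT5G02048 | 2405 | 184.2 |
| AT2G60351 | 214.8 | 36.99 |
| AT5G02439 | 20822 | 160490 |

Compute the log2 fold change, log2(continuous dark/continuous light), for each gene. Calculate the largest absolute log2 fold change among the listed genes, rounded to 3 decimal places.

3.707

log2(26163/9114) = 1.521  (AT5G44763)
log2(7234/21106) = -1.545  (AT1G54321)
log2(168.7/79.77) = 1.081  (AT3G63373)
log2(15234/5210) = 1.548  (AT3G51615)
log2(184.2/2405) = -3.707  (AT5G02048)
log2(36.99/214.8) = -2.538  (AT2G60351)
log2(160490/20822) = 2.946  (AT5G02439)
The largest magnitude belongs to AT5G02048.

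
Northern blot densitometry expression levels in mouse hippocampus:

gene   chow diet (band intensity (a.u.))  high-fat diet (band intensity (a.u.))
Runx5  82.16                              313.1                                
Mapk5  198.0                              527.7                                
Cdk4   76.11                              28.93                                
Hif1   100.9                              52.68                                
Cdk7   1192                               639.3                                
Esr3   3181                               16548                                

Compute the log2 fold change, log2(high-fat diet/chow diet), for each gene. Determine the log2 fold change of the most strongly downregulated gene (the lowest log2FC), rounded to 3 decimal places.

log2(313.1/82.16) = 1.930  (Runx5)
log2(527.7/198.0) = 1.414  (Mapk5)
log2(28.93/76.11) = -1.396  (Cdk4)
log2(52.68/100.9) = -0.938  (Hif1)
log2(639.3/1192) = -0.899  (Cdk7)
log2(16548/3181) = 2.379  (Esr3)
Cdk4 is most strongly downregulated.

-1.396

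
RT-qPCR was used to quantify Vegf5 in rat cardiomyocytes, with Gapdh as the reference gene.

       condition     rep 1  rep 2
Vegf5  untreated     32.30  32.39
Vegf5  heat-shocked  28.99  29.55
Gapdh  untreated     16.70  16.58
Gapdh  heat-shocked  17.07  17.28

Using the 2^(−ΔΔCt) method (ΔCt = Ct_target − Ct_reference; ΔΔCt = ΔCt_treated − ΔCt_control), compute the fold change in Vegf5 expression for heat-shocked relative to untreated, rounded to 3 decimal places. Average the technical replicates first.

12.210

Mean Ct: Vegf5 untreated 32.345; Vegf5 heat-shocked 29.270; Gapdh untreated 16.640; Gapdh heat-shocked 17.175
ΔCt(untreated) = 32.345 − 16.640 = 15.705
ΔCt(heat-shocked) = 29.270 − 17.175 = 12.095
ΔΔCt = 12.095 − 15.705 = -3.610
Fold change = 2^(−(-3.610)) = 2^3.610 = 12.2101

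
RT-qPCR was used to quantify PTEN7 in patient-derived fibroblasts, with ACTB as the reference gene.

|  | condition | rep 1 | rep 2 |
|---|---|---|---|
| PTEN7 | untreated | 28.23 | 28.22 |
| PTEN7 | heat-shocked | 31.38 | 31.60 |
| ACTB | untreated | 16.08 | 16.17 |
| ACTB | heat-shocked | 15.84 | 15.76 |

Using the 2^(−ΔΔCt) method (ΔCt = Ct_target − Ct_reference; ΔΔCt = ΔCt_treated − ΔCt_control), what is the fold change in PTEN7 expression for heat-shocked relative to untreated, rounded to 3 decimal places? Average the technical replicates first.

Mean Ct: PTEN7 untreated 28.225; PTEN7 heat-shocked 31.490; ACTB untreated 16.125; ACTB heat-shocked 15.800
ΔCt(untreated) = 28.225 − 16.125 = 12.100
ΔCt(heat-shocked) = 31.490 − 15.800 = 15.690
ΔΔCt = 15.690 − 12.100 = 3.590
Fold change = 2^(−3.590) = 0.0830

0.083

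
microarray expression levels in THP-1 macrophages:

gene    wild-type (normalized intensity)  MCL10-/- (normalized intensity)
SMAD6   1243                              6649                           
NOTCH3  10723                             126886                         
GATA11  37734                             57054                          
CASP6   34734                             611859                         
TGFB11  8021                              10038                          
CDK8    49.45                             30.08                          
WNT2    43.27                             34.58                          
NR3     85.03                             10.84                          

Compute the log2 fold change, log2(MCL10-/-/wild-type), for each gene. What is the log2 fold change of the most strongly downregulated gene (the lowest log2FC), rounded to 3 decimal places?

-2.972

log2(6649/1243) = 2.419  (SMAD6)
log2(126886/10723) = 3.565  (NOTCH3)
log2(57054/37734) = 0.596  (GATA11)
log2(611859/34734) = 4.139  (CASP6)
log2(10038/8021) = 0.324  (TGFB11)
log2(30.08/49.45) = -0.717  (CDK8)
log2(34.58/43.27) = -0.323  (WNT2)
log2(10.84/85.03) = -2.972  (NR3)
NR3 is most strongly downregulated.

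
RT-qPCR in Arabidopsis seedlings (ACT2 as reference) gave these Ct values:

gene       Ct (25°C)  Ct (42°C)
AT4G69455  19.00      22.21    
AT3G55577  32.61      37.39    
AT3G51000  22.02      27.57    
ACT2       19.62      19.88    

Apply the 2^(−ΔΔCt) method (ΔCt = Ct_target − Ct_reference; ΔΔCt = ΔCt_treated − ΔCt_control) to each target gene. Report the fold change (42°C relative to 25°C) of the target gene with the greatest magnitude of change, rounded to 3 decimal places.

0.026

AT4G69455: ΔΔCt = (22.21−19.88) − (19.00−19.62) = 2.33 − (-0.62) = 2.95; fold change = 2^-2.95 = 0.129
AT3G55577: ΔΔCt = (37.39−19.88) − (32.61−19.62) = 17.51 − 12.99 = 4.52; fold change = 2^-4.52 = 0.044
AT3G51000: ΔΔCt = (27.57−19.88) − (22.02−19.62) = 7.69 − 2.40 = 5.29; fold change = 2^-5.29 = 0.026
AT3G51000 has the largest |ΔΔCt| = 5.29.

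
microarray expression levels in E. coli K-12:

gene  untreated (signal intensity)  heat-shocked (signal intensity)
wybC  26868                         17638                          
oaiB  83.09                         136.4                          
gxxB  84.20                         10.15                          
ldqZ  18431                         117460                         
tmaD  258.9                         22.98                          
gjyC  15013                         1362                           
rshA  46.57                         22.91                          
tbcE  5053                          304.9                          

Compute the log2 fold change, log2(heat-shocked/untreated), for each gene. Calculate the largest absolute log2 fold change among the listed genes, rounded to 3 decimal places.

log2(17638/26868) = -0.607  (wybC)
log2(136.4/83.09) = 0.715  (oaiB)
log2(10.15/84.20) = -3.052  (gxxB)
log2(117460/18431) = 2.672  (ldqZ)
log2(22.98/258.9) = -3.494  (tmaD)
log2(1362/15013) = -3.462  (gjyC)
log2(22.91/46.57) = -1.023  (rshA)
log2(304.9/5053) = -4.051  (tbcE)
The largest magnitude belongs to tbcE.

4.051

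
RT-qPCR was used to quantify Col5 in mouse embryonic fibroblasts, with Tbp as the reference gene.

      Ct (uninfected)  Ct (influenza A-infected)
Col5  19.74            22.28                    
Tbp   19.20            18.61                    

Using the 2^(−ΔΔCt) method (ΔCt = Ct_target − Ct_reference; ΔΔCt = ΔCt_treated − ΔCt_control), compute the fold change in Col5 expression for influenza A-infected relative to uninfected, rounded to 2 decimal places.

ΔCt(uninfected) = 19.740 − 19.200 = 0.540
ΔCt(influenza A-infected) = 22.280 − 18.610 = 3.670
ΔΔCt = 3.670 − 0.540 = 3.130
Fold change = 2^(−3.130) = 0.114

0.11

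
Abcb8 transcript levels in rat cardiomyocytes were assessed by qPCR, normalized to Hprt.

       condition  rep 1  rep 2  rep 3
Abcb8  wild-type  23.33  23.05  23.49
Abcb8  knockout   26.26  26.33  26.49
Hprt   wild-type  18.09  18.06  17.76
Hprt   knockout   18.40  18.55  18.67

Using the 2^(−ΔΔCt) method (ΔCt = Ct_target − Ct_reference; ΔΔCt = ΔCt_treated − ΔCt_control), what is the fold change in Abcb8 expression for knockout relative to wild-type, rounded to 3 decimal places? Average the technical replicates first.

Mean Ct: Abcb8 wild-type 23.290; Abcb8 knockout 26.360; Hprt wild-type 17.970; Hprt knockout 18.540
ΔCt(wild-type) = 23.290 − 17.970 = 5.320
ΔCt(knockout) = 26.360 − 18.540 = 7.820
ΔΔCt = 7.820 − 5.320 = 2.500
Fold change = 2^(−2.500) = 0.1768

0.177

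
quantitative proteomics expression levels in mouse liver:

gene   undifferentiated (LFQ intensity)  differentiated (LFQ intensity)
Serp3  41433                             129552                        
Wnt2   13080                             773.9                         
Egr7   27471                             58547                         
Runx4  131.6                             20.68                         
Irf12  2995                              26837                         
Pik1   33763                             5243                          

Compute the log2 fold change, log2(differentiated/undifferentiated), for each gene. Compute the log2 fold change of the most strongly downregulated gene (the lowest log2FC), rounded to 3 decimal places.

log2(129552/41433) = 1.645  (Serp3)
log2(773.9/13080) = -4.079  (Wnt2)
log2(58547/27471) = 1.092  (Egr7)
log2(20.68/131.6) = -2.670  (Runx4)
log2(26837/2995) = 3.164  (Irf12)
log2(5243/33763) = -2.687  (Pik1)
Wnt2 is most strongly downregulated.

-4.079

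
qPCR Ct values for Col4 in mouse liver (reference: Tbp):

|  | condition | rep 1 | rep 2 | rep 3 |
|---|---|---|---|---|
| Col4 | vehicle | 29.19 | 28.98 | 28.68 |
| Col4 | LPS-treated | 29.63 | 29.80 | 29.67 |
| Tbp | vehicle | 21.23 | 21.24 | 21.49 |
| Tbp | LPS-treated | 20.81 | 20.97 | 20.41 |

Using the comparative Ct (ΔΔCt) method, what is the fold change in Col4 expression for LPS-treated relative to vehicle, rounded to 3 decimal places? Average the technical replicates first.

0.395

Mean Ct: Col4 vehicle 28.950; Col4 LPS-treated 29.700; Tbp vehicle 21.320; Tbp LPS-treated 20.730
ΔCt(vehicle) = 28.950 − 21.320 = 7.630
ΔCt(LPS-treated) = 29.700 − 20.730 = 8.970
ΔΔCt = 8.970 − 7.630 = 1.340
Fold change = 2^(−1.340) = 0.3950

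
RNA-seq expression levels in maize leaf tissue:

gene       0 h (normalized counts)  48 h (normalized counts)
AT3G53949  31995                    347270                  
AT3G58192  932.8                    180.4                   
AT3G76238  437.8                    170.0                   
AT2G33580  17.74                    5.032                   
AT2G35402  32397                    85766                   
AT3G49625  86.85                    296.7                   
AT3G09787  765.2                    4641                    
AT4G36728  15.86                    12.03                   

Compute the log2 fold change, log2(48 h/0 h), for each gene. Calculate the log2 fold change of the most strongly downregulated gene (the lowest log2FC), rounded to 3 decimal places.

log2(347270/31995) = 3.440  (AT3G53949)
log2(180.4/932.8) = -2.370  (AT3G58192)
log2(170.0/437.8) = -1.365  (AT3G76238)
log2(5.032/17.74) = -1.818  (AT2G33580)
log2(85766/32397) = 1.405  (AT2G35402)
log2(296.7/86.85) = 1.772  (AT3G49625)
log2(4641/765.2) = 2.601  (AT3G09787)
log2(12.03/15.86) = -0.399  (AT4G36728)
AT3G58192 is most strongly downregulated.

-2.370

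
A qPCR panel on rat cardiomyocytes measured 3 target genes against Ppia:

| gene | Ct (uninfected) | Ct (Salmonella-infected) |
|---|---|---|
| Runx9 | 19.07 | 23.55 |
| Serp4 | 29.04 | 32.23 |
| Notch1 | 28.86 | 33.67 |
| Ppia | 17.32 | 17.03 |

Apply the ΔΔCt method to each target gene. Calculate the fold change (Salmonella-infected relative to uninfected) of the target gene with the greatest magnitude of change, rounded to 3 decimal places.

Runx9: ΔΔCt = (23.55−17.03) − (19.07−17.32) = 6.52 − 1.75 = 4.77; fold change = 2^-4.77 = 0.037
Serp4: ΔΔCt = (32.23−17.03) − (29.04−17.32) = 15.20 − 11.72 = 3.48; fold change = 2^-3.48 = 0.090
Notch1: ΔΔCt = (33.67−17.03) − (28.86−17.32) = 16.64 − 11.54 = 5.10; fold change = 2^-5.10 = 0.029
Notch1 has the largest |ΔΔCt| = 5.10.

0.029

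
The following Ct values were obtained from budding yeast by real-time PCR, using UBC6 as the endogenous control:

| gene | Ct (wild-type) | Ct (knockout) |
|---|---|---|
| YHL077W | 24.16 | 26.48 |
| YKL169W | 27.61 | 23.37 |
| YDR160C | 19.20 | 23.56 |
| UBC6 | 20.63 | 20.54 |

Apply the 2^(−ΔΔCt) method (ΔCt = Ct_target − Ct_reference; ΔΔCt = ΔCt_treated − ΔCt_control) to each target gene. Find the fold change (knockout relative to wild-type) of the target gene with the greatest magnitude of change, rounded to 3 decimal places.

YHL077W: ΔΔCt = (26.48−20.54) − (24.16−20.63) = 5.94 − 3.53 = 2.41; fold change = 2^-2.41 = 0.188
YKL169W: ΔΔCt = (23.37−20.54) − (27.61−20.63) = 2.83 − 6.98 = -4.15; fold change = 2^4.15 = 17.753
YDR160C: ΔΔCt = (23.56−20.54) − (19.20−20.63) = 3.02 − (-1.43) = 4.45; fold change = 2^-4.45 = 0.046
YDR160C has the largest |ΔΔCt| = 4.45.

0.046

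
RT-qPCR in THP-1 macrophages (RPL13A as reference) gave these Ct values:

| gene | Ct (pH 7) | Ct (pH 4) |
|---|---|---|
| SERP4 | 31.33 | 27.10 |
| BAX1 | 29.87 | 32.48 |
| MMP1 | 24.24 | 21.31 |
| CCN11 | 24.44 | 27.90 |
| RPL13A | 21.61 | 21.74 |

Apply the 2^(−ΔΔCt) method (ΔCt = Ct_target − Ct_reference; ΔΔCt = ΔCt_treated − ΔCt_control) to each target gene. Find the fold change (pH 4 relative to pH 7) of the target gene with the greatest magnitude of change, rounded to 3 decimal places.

20.535

SERP4: ΔΔCt = (27.10−21.74) − (31.33−21.61) = 5.36 − 9.72 = -4.36; fold change = 2^4.36 = 20.535
BAX1: ΔΔCt = (32.48−21.74) − (29.87−21.61) = 10.74 − 8.26 = 2.48; fold change = 2^-2.48 = 0.179
MMP1: ΔΔCt = (21.31−21.74) − (24.24−21.61) = -0.43 − 2.63 = -3.06; fold change = 2^3.06 = 8.340
CCN11: ΔΔCt = (27.90−21.74) − (24.44−21.61) = 6.16 − 2.83 = 3.33; fold change = 2^-3.33 = 0.099
SERP4 has the largest |ΔΔCt| = 4.36.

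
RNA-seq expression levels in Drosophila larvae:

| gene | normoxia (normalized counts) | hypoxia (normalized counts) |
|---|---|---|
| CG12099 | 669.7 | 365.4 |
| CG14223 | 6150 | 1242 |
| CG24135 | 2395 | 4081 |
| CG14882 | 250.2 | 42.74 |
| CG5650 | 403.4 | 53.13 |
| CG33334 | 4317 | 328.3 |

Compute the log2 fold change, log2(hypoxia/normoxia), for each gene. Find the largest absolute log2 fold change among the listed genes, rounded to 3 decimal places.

log2(365.4/669.7) = -0.874  (CG12099)
log2(1242/6150) = -2.308  (CG14223)
log2(4081/2395) = 0.769  (CG24135)
log2(42.74/250.2) = -2.549  (CG14882)
log2(53.13/403.4) = -2.925  (CG5650)
log2(328.3/4317) = -3.717  (CG33334)
The largest magnitude belongs to CG33334.

3.717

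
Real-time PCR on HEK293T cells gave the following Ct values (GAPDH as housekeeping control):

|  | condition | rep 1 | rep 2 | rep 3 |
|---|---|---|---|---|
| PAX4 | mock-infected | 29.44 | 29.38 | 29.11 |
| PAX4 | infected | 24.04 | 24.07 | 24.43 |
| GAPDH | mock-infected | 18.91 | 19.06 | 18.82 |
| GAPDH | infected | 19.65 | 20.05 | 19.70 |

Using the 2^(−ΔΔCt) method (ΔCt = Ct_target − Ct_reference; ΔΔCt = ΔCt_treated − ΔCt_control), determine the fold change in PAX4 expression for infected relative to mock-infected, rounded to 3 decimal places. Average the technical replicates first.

64.000

Mean Ct: PAX4 mock-infected 29.310; PAX4 infected 24.180; GAPDH mock-infected 18.930; GAPDH infected 19.800
ΔCt(mock-infected) = 29.310 − 18.930 = 10.380
ΔCt(infected) = 24.180 − 19.800 = 4.380
ΔΔCt = 4.380 − 10.380 = -6.000
Fold change = 2^(−(-6.000)) = 2^6.000 = 64.0000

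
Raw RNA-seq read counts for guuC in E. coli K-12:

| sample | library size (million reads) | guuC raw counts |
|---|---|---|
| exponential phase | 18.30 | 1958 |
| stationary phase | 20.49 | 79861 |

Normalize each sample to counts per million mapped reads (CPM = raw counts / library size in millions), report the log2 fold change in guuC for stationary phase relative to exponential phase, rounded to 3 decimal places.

5.187

CPM(exponential phase) = 1958 / 18.30 = 106.9945
CPM(stationary phase) = 79861 / 20.49 = 3897.5598
Fold change = 3897.5598 / 106.9945 = 36.42765
log2(36.42765) = 5.1870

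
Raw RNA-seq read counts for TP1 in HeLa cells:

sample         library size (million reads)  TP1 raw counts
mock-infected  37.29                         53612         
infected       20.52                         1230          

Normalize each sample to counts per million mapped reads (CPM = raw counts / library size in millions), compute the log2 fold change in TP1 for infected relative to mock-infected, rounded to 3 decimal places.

CPM(mock-infected) = 53612 / 37.29 = 1437.7045
CPM(infected) = 1230 / 20.52 = 59.9415
Fold change = 59.9415 / 1437.7045 = 0.04169
log2(0.04169) = -4.5841

-4.584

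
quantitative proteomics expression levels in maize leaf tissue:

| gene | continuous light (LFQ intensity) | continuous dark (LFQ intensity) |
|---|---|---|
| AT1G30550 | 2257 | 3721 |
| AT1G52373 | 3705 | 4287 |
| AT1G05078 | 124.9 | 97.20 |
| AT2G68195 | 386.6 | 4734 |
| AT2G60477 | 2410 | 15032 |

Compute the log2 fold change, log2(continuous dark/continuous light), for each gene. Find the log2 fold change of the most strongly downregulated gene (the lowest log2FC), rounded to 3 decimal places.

-0.362

log2(3721/2257) = 0.721  (AT1G30550)
log2(4287/3705) = 0.210  (AT1G52373)
log2(97.20/124.9) = -0.362  (AT1G05078)
log2(4734/386.6) = 3.614  (AT2G68195)
log2(15032/2410) = 2.641  (AT2G60477)
AT1G05078 is most strongly downregulated.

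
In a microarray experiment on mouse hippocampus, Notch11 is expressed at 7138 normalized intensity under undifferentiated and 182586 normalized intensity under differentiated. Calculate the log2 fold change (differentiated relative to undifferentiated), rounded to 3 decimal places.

Fold change = 182586 / 7138 = 25.5794
log2(25.5794) = 4.6769

4.677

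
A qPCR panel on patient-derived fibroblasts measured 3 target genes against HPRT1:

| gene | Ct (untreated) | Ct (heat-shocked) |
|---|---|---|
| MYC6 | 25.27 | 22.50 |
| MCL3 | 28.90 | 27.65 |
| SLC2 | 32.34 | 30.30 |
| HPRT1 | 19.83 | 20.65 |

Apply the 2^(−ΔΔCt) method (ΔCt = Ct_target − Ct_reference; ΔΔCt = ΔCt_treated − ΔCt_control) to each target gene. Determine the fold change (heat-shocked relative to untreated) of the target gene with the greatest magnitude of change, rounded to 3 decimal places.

MYC6: ΔΔCt = (22.50−20.65) − (25.27−19.83) = 1.85 − 5.44 = -3.59; fold change = 2^3.59 = 12.042
MCL3: ΔΔCt = (27.65−20.65) − (28.90−19.83) = 7.00 − 9.07 = -2.07; fold change = 2^2.07 = 4.199
SLC2: ΔΔCt = (30.30−20.65) − (32.34−19.83) = 9.65 − 12.51 = -2.86; fold change = 2^2.86 = 7.260
MYC6 has the largest |ΔΔCt| = 3.59.

12.042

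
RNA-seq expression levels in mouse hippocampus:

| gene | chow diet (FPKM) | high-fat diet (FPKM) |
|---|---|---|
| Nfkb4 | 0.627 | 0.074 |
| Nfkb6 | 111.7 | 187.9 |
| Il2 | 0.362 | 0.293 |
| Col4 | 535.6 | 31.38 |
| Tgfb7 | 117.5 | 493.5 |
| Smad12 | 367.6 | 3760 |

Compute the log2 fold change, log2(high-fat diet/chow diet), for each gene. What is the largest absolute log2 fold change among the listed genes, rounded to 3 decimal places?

log2(0.074/0.627) = -3.083  (Nfkb4)
log2(187.9/111.7) = 0.750  (Nfkb6)
log2(0.293/0.362) = -0.305  (Il2)
log2(31.38/535.6) = -4.093  (Col4)
log2(493.5/117.5) = 2.070  (Tgfb7)
log2(3760/367.6) = 3.355  (Smad12)
The largest magnitude belongs to Col4.

4.093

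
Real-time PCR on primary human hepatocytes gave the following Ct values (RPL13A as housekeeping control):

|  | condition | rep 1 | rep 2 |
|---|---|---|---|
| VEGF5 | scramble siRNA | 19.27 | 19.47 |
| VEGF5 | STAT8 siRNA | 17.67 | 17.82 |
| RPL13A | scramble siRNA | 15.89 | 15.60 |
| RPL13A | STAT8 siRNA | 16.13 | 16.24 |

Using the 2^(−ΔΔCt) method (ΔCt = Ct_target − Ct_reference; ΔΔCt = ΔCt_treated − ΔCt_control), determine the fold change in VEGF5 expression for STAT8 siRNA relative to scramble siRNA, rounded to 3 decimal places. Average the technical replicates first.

4.184

Mean Ct: VEGF5 scramble siRNA 19.370; VEGF5 STAT8 siRNA 17.745; RPL13A scramble siRNA 15.745; RPL13A STAT8 siRNA 16.185
ΔCt(scramble siRNA) = 19.370 − 15.745 = 3.625
ΔCt(STAT8 siRNA) = 17.745 − 16.185 = 1.560
ΔΔCt = 1.560 − 3.625 = -2.065
Fold change = 2^(−(-2.065)) = 2^2.065 = 4.1843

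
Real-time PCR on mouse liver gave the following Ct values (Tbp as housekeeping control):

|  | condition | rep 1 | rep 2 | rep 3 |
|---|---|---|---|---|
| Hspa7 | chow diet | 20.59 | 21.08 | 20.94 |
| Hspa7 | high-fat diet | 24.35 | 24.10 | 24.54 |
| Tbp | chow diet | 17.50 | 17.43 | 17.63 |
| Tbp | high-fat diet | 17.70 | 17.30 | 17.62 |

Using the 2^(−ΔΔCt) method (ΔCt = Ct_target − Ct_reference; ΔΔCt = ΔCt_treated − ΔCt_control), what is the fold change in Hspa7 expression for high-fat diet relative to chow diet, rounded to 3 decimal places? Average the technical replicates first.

Mean Ct: Hspa7 chow diet 20.870; Hspa7 high-fat diet 24.330; Tbp chow diet 17.520; Tbp high-fat diet 17.540
ΔCt(chow diet) = 20.870 − 17.520 = 3.350
ΔCt(high-fat diet) = 24.330 − 17.540 = 6.790
ΔΔCt = 6.790 − 3.350 = 3.440
Fold change = 2^(−3.440) = 0.0921

0.092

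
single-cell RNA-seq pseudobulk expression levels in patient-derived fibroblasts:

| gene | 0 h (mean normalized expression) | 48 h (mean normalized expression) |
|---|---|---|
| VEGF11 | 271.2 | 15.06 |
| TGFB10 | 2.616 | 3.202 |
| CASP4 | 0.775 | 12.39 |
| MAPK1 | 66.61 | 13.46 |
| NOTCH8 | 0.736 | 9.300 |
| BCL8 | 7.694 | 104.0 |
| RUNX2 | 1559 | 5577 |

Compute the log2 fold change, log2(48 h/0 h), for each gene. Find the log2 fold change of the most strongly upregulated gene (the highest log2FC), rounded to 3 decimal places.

3.999

log2(15.06/271.2) = -4.171  (VEGF11)
log2(3.202/2.616) = 0.292  (TGFB10)
log2(12.39/0.775) = 3.999  (CASP4)
log2(13.46/66.61) = -2.307  (MAPK1)
log2(9.300/0.736) = 3.659  (NOTCH8)
log2(104.0/7.694) = 3.757  (BCL8)
log2(5577/1559) = 1.839  (RUNX2)
CASP4 is most strongly upregulated.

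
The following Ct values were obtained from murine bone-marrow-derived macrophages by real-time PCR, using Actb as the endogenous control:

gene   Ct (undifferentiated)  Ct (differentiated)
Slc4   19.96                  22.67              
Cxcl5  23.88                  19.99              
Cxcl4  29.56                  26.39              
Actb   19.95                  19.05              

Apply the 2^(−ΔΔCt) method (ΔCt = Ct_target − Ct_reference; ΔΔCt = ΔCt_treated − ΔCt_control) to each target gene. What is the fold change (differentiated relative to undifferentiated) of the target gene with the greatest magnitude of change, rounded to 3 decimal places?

0.082

Slc4: ΔΔCt = (22.67−19.05) − (19.96−19.95) = 3.62 − 0.01 = 3.61; fold change = 2^-3.61 = 0.082
Cxcl5: ΔΔCt = (19.99−19.05) − (23.88−19.95) = 0.94 − 3.93 = -2.99; fold change = 2^2.99 = 7.945
Cxcl4: ΔΔCt = (26.39−19.05) − (29.56−19.95) = 7.34 − 9.61 = -2.27; fold change = 2^2.27 = 4.823
Slc4 has the largest |ΔΔCt| = 3.61.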